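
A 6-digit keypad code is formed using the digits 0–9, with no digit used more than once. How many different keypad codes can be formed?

With no repetition, fill the 6 digits in order: 10 choices, then 9, down to 5.
10 × 9 × 8 × 7 × 6 × 5 = 151200.

151200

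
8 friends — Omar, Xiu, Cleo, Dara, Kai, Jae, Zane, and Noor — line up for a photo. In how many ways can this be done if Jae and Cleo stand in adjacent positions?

Place the 6 others and the Jae-Cleo pair as 7 objects in a line; the pair has 2 internal arrangements.
So the count is 2·(7)! = 10080.

10080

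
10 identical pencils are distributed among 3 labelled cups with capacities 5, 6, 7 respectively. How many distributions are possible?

35

By stars and bars, unrestricted non-negative solutions to x_1+…+x_3 = 10 number C(10+2,2) = 66.
Subtract solutions that violate a single cap (substitute x_i' = x_i − (cap_i+1)): x_1 ≥ 6 gives C(6,2) = 15; x_2 ≥ 7 gives C(5,2) = 10; x_3 ≥ 8 gives C(4,2) = 6. Together 31.
No two caps can be exceeded simultaneously, so the pair terms are all 0.
By inclusion–exclusion the count is 66 − 31 + 0 = 35.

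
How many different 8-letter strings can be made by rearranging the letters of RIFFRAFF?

The 8 letters of RIFFRAFF have repeats: F appearing 4 times and R appearing twice.
So there are 8! / (4!·2!) = 840 distinguishable arrangements.

840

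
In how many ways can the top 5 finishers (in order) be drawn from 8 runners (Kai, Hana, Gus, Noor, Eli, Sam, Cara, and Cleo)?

This is an ordered selection of 5 from 8: P(8,5).
That gives 8 × 7 × 6 × 5 × 4 = 6720.

6720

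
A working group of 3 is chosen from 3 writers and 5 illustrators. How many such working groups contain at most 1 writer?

Split by how many writers are chosen (0 through 1).
Sum: C(3,0)·C(5,3) + C(3,1)·C(5,2) = 10 + 30 = 40.

40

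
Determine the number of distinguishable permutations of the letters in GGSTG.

20

The 5 letters of GGSTG have repeats: G appearing 3 times.
The number of distinct arrangements is 5!/(3!) = 120/6 = 20.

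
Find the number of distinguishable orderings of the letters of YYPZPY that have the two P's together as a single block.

Treat the 2 copies of P as a single block. The multiset to arrange is then {PP, Y, Y, Y, Z}, 5 items in all.
That gives (5)!/(3!) = 20 arrangements.

20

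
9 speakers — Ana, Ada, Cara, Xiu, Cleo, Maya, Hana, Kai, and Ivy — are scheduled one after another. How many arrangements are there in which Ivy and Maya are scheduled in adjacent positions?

Treat {Ivy, Maya} as a single unit. There are 8 units to order, and the pair itself can be ordered 2 ways.
That gives 2 × 8! = 2 × 40320 = 80640.

80640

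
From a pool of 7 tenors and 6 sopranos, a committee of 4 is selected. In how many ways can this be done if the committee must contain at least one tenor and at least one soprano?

Total 4-person selections from all 13: C(13,4) = 715.
Selections missing a whole group: no tenors → C(6,4) = 15; no sopranos → C(7,4) = 35.
Both groups omitted at once is impossible, so 715 − 50 = 665.

665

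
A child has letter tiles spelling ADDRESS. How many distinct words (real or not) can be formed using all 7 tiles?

1260

Letter multiplicities in ADDRESS: A×1, D×2, E×1, R×1, S×2.
Dividing 7! = 5040 by 2!·2! = 4 for the repeated letters gives 1260.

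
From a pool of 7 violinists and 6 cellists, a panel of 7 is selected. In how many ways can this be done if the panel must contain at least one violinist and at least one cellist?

1715

Total 7-person selections from all 13: C(13,7) = 1716.
Subtract selections that omit an entire group: no violinists → C(6,7) = 0; no cellists → C(7,7) = 1.
Both groups omitted at once is impossible, so 1716 − 1 = 1715.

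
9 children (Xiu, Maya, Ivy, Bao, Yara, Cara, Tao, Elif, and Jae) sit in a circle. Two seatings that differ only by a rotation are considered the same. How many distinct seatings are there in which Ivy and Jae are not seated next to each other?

All circular seatings of 9 people number (8)! = 40320.
Those with Ivy next to Jae: fuse the pair into one unit and seat 8 units around a circle — 2·(7)! = 10080.
Subtracting, 40320 − 10080 = 30240.

30240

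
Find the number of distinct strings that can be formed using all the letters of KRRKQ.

30

KRRKQ has 5 letters with K appearing twice and R appearing twice.
The number of distinct arrangements is 5!/(2!·2!) = 120/4 = 30.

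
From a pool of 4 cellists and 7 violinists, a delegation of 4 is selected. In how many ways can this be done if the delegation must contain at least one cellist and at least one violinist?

Total 4-person selections from all 11: C(11,4) = 330.
Selections missing a whole group: no cellists → C(7,4) = 35; no violinists → C(4,4) = 1.
Both groups omitted at once is impossible, so 330 − 36 = 294.

294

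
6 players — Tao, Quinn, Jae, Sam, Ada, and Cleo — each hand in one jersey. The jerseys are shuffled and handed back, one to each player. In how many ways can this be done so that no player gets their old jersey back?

265

This is the derangement count D_6: permutations of 6 items with no fixed point.
By inclusion–exclusion this is Σ_{j=0}^{6} (−1)^j C(6,j)·(6−j)!.
Computing: 720 − 720 + 360 − 120 + 30 − 6 + 1 = 265.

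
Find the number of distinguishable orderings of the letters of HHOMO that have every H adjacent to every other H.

Treat the 2 copies of H as a single block. The multiset to arrange is then {HH, M, O, O}, 4 items in all.
That gives (4)!/(2!) = 12 arrangements.

12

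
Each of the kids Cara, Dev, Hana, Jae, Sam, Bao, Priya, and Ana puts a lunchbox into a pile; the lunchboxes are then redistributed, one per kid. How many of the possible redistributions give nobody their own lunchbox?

14833

Let Aᵢ be the assignments in which kid i gets their own lunchbox. We want the size of the complement of A₁∪…∪A_8.
By inclusion–exclusion this is Σ_{j=0}^{8} (−1)^j C(8,j)·(8−j)!.
Computing: 40320 − 40320 + 20160 − 6720 + 1680 − 336 + 56 − 8 + 1 = 14833.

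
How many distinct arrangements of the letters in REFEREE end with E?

Fix E in the last position and arrange the remaining 6 letters.
Those 6 letters have E appearing 3 times and R appearing twice, giving (6)!/(3!·2!) = 60.

60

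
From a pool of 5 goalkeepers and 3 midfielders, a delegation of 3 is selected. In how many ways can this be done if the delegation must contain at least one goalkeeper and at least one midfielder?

Total 3-person selections from all 8: C(8,3) = 56.
Selections missing a whole group: no goalkeepers → C(3,3) = 1; no midfielders → C(5,3) = 10.
Both groups omitted at once is impossible, so 56 − 11 = 45.

45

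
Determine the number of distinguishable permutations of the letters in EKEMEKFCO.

30240

EKEMEKFCO has 9 letters with E appearing 3 times and K appearing twice.
So there are 9! / (3!·2!) = 30240 distinguishable arrangements.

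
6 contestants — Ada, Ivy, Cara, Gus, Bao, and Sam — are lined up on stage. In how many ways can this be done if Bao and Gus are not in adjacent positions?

480

Of the 6! = 720 arrangements, those with Bao and Gus adjacent number 2 × 5! = 240 (treat the pair as a block with 2 internal orders).
So 720 − 240 = 480 arrangements keep them apart.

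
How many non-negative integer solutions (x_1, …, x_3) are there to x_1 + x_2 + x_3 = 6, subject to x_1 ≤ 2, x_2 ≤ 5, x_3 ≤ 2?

8

Without the upper bounds there are C(8,2) = 28 ways to split 6 among 3 variables.
Subtract solutions that violate a single cap (substitute x_i' = x_i − (cap_i+1)): x_1 ≥ 3 gives C(5,2) = 10; x_2 ≥ 6 gives C(2,2) = 1; x_3 ≥ 3 gives C(5,2) = 10. Together 21.
Add back pairs where two caps are both exceeded: 0 + 1 + 0 = 1.
By inclusion–exclusion the count is 28 − 21 + 1 = 8.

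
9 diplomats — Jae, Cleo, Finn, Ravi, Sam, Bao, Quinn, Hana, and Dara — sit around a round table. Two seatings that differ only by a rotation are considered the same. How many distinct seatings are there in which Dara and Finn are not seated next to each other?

30240

All circular seatings of 9 people number (8)! = 40320.
Seatings with Dara beside Finn: treat them as a block with 2 internal orders, giving 2 × (7)! = 10080.
Subtracting, 40320 − 10080 = 30240.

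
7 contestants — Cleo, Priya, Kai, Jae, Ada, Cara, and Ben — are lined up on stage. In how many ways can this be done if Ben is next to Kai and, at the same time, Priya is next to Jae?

Treat {Ben,Kai} as one block (2 orders) and {Priya,Jae} as another (2 orders).
That leaves 5 units to arrange: 2 × 2 × 5! = 4 × 120 = 480.

480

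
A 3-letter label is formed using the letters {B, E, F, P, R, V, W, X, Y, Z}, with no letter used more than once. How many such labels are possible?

Choose and order 3 of the 10 symbols: the first letter has 10 options, the next 9, then 8.
That product is 10 × 9 × 8 = 720.

720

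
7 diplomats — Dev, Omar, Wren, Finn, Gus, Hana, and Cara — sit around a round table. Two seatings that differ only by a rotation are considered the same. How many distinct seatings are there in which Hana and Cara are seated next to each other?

Treat {Hana, Cara} as one unit (2 internal orders) and seat the resulting 6 units around the table: (5)! circular arrangements.
So 2 × (5)! = 2 × 120 = 240.

240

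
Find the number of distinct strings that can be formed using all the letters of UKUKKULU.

UKUKKULU has 8 letters with K appearing 3 times and U appearing 4 times.
Dividing 8! = 40320 by 4!·3! = 144 for the repeated letters gives 280.

280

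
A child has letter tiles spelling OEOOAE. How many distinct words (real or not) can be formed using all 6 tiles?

Letter multiplicities in OEOOAE: A×1, E×2, O×3.
So there are 6! / (3!·2!) = 60 distinguishable arrangements.

60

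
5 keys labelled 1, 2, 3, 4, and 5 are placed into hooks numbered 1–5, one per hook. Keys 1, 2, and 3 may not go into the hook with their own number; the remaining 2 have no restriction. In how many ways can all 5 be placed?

Let Aᵢ (for i ∈ {1, 2, 3}) be the placements that put key i in its forbidden hook. Any j of these fix j positions, leaving (5−j)! ways to fill the rest, and there are C(3,j) ways to pick which j.
By inclusion–exclusion, the number of valid placements is Σ_{j=0}^{3} (−1)^j C(3,j)·(5−j)!.
Computing: 120 − 72 + 18 − 2 = 64.

64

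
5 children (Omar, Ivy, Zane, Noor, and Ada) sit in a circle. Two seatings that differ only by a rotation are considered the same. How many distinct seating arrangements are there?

24

Seat Omar anywhere (absorbing the rotational symmetry), then permute the other 4: (4)! = 24.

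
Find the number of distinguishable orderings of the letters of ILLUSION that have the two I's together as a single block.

2520

Treat the 2 copies of I as a single block. The multiset to arrange is then {II, L, L, N, O, S, U}, 7 items in all.
That gives (7)!/(2!) = 2520 arrangements.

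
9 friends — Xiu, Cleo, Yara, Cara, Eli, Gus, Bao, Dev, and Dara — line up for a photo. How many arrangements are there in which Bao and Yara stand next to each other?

80640

Treat {Bao, Yara} as a single unit. There are 8 units to order, and the pair itself can be ordered 2 ways.
That gives 2 × 8! = 2 × 40320 = 80640.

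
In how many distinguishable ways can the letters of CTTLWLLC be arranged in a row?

1680

The 8 letters of CTTLWLLC have repeats: C appearing twice, L appearing 3 times, and T appearing twice.
So there are 8! / (3!·2!·2!) = 1680 distinguishable arrangements.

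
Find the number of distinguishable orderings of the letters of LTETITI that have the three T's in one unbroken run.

Treat the 3 copies of T as a single block. The multiset to arrange is then {TTT, E, I, I, L}, 5 items in all.
That gives (5)!/(2!) = 60 arrangements.

60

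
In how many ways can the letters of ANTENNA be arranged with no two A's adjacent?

Total arrangements of ANTENNA: 7!/(3!·2!) = 420.
If the two A's are adjacent, glue them into one block, leaving 6 items to arrange: (6)!/(3!) = 120 ways.
Subtracting, 420 − 120 = 300 arrangements keep the A's apart.

300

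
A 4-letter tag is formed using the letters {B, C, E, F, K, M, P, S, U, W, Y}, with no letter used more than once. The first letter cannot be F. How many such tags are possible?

The first letter has 11−1 = 10 choices (anything except F).
The remaining 3 letters are filled from the other 10 symbols without repetition: 10 × 9 × 8 = 720.
Total: 10 × 720 = 7200.

7200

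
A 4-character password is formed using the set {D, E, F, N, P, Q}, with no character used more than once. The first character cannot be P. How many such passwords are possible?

300

The first character has 6−1 = 5 choices (anything except P).
The remaining 3 characters are filled from the other 5 symbols without repetition: 5 × 4 × 3 = 60.
Total: 5 × 60 = 300.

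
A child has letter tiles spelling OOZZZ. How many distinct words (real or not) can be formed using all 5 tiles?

The 5 letters of OOZZZ have repeats: O appearing twice and Z appearing 3 times.
The number of distinct arrangements is 5!/(3!·2!) = 120/12 = 10.

10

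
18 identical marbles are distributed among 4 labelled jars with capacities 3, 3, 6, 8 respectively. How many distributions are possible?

10

Without the upper bounds there are C(21,3) = 1330 ways to split 18 among 4 jars.
Subtract solutions that violate a single cap (substitute x_i' = x_i − (cap_i+1)): x_1 ≥ 4 gives C(17,3) = 680; x_2 ≥ 4 gives C(17,3) = 680; x_3 ≥ 7 gives C(14,3) = 364; x_4 ≥ 9 gives C(12,3) = 220. Together 1944.
Add back pairs where two caps are both exceeded: 286 + 120 + 56 + 120 + 56 + 10 = 648.
Subtract triples: 20 + 4 + 0 + 0 = 24.
By inclusion–exclusion the count is 1330 − 1944 + 648 − 24 = 10.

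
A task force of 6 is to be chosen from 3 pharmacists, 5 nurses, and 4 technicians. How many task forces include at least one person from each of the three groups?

805

With no constraint there are C(12,6) = 924 possible selections.
Subtract selections that omit an entire group: no pharmacists → C(9,6) = 84; no nurses → C(7,6) = 7; no technicians → C(8,6) = 28.
Add back selections omitting two groups (i.e. drawn from a single group): C(3,6) + C(5,6) + C(4,6) = 0.
By inclusion–exclusion: 924 − 119 + 0 = 805.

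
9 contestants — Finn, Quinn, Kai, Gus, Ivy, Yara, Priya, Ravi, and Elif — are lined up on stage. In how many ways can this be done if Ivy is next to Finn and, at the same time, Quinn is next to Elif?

Treat {Ivy,Finn} as one block (2 orders) and {Quinn,Elif} as another (2 orders).
That leaves 7 units to arrange: 2 × 2 × 7! = 4 × 5040 = 20160.

20160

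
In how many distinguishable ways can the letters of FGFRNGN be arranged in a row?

630

Letter multiplicities in FGFRNGN: F×2, G×2, N×2, R×1.
So there are 7! / (2!·2!·2!) = 630 distinguishable arrangements.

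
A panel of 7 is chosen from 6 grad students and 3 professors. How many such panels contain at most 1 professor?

Split by how many professors are chosen (0 through 1).
Sum: C(3,0)·C(6,7) + C(3,1)·C(6,6) = 0 + 3 = 3.

3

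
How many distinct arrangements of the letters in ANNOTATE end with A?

1260

Fix A in the last position and arrange the remaining 7 letters.
Those 7 letters have N appearing twice and T appearing twice, giving (7)!/(2!·2!) = 1260.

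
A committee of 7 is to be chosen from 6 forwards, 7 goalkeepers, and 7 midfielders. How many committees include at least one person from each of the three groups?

70658

With no constraint there are C(20,7) = 77520 possible selections.
Subtract selections that omit an entire group: no forwards → C(14,7) = 3432; no goalkeepers → C(13,7) = 1716; no midfielders → C(13,7) = 1716.
Add back selections omitting two groups (i.e. drawn from a single group): C(6,7) + C(7,7) + C(7,7) = 2.
By inclusion–exclusion: 77520 − 6864 + 2 = 70658.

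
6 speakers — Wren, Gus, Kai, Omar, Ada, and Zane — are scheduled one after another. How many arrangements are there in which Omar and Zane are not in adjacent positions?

480

Of the 6! = 720 arrangements, those with Omar and Zane adjacent number 2 × 5! = 240 (treat the pair as a block with 2 internal orders).
So 720 − 240 = 480 arrangements keep them apart.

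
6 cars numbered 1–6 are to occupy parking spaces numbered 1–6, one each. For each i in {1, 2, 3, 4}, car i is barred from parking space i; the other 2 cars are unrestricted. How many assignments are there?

Let Aᵢ (for 1 ≤ i ≤ 4) be the placements that put car i in its forbidden parking space. Any j of these fix j positions, leaving (6−j)! ways to fill the rest, and there are C(4,j) ways to pick which j.
By inclusion–exclusion, the number of valid placements is Σ_{j=0}^{4} (−1)^j C(4,j)·(6−j)!.
Computing: 720 − 480 + 144 − 24 + 2 = 362.

362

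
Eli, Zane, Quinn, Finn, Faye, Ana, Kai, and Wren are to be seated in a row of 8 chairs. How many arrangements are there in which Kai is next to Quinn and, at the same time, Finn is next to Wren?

2880

Treat {Kai,Quinn} as one block (2 orders) and {Finn,Wren} as another (2 orders).
That leaves 6 units to arrange: 2 × 2 × 6! = 4 × 720 = 2880.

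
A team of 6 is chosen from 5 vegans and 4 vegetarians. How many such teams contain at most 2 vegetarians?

Split by how many vegetarians are chosen (0 through 2).
Sum: C(4,0)·C(5,6) + C(4,1)·C(5,5) + C(4,2)·C(5,4) = 0 + 4 + 30 = 34.

34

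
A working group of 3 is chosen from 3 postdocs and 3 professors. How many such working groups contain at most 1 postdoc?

Split by how many postdocs are chosen (0 through 1).
Sum: C(3,0)·C(3,3) + C(3,1)·C(3,2) = 1 + 9 = 10.

10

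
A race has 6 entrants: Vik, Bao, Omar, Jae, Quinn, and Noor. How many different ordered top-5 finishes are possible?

720

There are 6 choices for 1st place, 5 for 2nd, and so on down to 2 for position 5.
That gives 6 × 5 × 4 × 3 × 2 = 720.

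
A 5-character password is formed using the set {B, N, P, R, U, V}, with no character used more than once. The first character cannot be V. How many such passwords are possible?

600

The first character has 6−1 = 5 choices (anything except V).
The remaining 4 characters are filled from the other 5 symbols without repetition: 5 × 4 × 3 × 2 = 120.
Total: 5 × 120 = 600.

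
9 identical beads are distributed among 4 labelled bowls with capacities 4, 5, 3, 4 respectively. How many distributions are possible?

Without the upper bounds there are C(12,3) = 220 ways to split 9 among 4 bowls.
Subtract solutions that violate a single cap (substitute x_i' = x_i − (cap_i+1)): x_1 ≥ 5 gives C(7,3) = 35; x_2 ≥ 6 gives C(6,3) = 20; x_3 ≥ 4 gives C(8,3) = 56; x_4 ≥ 5 gives C(7,3) = 35. Together 146.
Add back pairs where two caps are both exceeded: 0 + 1 + 0 + 0 + 0 + 1 = 2.
By inclusion–exclusion the count is 220 − 146 + 2 = 76.

76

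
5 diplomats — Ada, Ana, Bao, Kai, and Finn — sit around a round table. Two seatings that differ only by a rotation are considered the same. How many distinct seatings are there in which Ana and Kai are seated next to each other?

Treat {Ana, Kai} as one unit (2 internal orders) and seat the resulting 4 units around the table: (3)! circular arrangements.
So 2 × (3)! = 2 × 6 = 12.

12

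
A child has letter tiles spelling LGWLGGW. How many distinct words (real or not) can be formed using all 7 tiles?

210

The 7 letters of LGWLGGW have repeats: G appearing 3 times, L appearing twice, and W appearing twice.
The number of distinct arrangements is 7!/(3!·2!·2!) = 5040/24 = 210.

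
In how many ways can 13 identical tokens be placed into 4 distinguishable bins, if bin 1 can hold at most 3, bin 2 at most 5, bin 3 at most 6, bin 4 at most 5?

Ignoring the caps, the number of non-negative solutions to x_1+…+x_4 = 13 is C(16,3) = 560.
Subtract solutions that violate a single cap (substitute x_i' = x_i − (cap_i+1)): x_1 ≥ 4 gives C(12,3) = 220; x_2 ≥ 6 gives C(10,3) = 120; x_3 ≥ 7 gives C(9,3) = 84; x_4 ≥ 6 gives C(10,3) = 120. Together 544.
Add back pairs where two caps are both exceeded: 20 + 10 + 20 + 1 + 4 + 1 = 56.
By inclusion–exclusion the count is 560 − 544 + 56 = 72.

72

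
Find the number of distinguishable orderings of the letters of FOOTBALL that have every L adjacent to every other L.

2520

Treat the 2 copies of L as a single block. The multiset to arrange is then {LL, A, B, F, O, O, T}, 7 items in all.
That gives (7)!/(2!) = 2520 arrangements.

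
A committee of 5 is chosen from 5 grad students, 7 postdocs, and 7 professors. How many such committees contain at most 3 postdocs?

11187

Split by how many postdocs are chosen (0 through 3).
Sum: C(7,0)·C(12,5) + C(7,1)·C(12,4) + C(7,2)·C(12,3) + C(7,3)·C(12,2) = 792 + 3465 + 4620 + 2310 = 11187.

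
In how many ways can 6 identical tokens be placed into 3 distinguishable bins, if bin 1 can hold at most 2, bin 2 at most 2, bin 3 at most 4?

By stars and bars, unrestricted non-negative solutions to x_1+…+x_3 = 6 number C(6+2,2) = 28.
Subtract solutions that violate a single cap (substitute x_i' = x_i − (cap_i+1)): x_1 ≥ 3 gives C(5,2) = 10; x_2 ≥ 3 gives C(5,2) = 10; x_3 ≥ 5 gives C(3,2) = 3. Together 23.
Add back pairs where two caps are both exceeded: 1 + 0 + 0 = 1.
By inclusion–exclusion the count is 28 − 23 + 1 = 6.

6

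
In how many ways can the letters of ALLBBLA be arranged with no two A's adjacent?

There are 7!/(3!·2!·2!) = 210 arrangements of ALLBBLA in total.
If the two A's are adjacent, glue them into one block, leaving 6 items to arrange: (6)!/(3!·2!) = 60 ways.
Subtracting, 210 − 60 = 150 arrangements keep the A's apart.

150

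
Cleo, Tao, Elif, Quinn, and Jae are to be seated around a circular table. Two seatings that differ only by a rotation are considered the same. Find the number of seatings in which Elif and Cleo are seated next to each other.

12

Treat {Elif, Cleo} as one unit (2 internal orders) and seat the resulting 4 units around the table: (3)! circular arrangements.
So 2 × (3)! = 2 × 6 = 12.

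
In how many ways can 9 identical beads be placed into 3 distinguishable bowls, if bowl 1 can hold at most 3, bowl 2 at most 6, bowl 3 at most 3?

Ignoring the caps, the number of non-negative solutions to x_1+…+x_3 = 9 is C(11,2) = 55.
Subtract solutions that violate a single cap (substitute x_i' = x_i − (cap_i+1)): x_1 ≥ 4 gives C(7,2) = 21; x_2 ≥ 7 gives C(4,2) = 6; x_3 ≥ 4 gives C(7,2) = 21. Together 48.
Add back pairs where two caps are both exceeded: 0 + 3 + 0 = 3.
By inclusion–exclusion the count is 55 − 48 + 3 = 10.

10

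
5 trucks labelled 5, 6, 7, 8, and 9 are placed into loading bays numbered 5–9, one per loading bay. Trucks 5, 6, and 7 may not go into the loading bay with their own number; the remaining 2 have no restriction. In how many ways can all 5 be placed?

Let Aᵢ (for i ∈ {5, 6, 7}) be the placements that put truck i in its forbidden loading bay. Any j of these fix j positions, leaving (5−j)! ways to fill the rest, and there are C(3,j) ways to pick which j.
By inclusion–exclusion, the number of valid placements is Σ_{j=0}^{3} (−1)^j C(3,j)·(5−j)!.
Computing: 120 − 72 + 18 − 2 = 64.

64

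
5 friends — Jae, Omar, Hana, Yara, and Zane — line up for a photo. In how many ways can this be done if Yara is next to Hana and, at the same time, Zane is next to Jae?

Treat {Yara,Hana} as one block (2 orders) and {Zane,Jae} as another (2 orders).
That leaves 3 units to arrange: 2 × 2 × 3! = 4 × 6 = 24.

24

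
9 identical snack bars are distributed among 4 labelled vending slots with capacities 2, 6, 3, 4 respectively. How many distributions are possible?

50

Without the upper bounds there are C(12,3) = 220 ways to split 9 among 4 vending slots.
Subtract solutions that violate a single cap (substitute x_i' = x_i − (cap_i+1)): x_1 ≥ 3 gives C(9,3) = 84; x_2 ≥ 7 gives C(5,3) = 10; x_3 ≥ 4 gives C(8,3) = 56; x_4 ≥ 5 gives C(7,3) = 35. Together 185.
Add back pairs where two caps are both exceeded: 0 + 10 + 4 + 0 + 0 + 1 = 15.
By inclusion–exclusion the count is 220 − 185 + 15 = 50.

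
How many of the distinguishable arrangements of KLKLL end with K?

4

Fix K in the last position and arrange the remaining 4 letters.
Those 4 letters have L appearing 3 times, giving (4)!/(3!) = 4.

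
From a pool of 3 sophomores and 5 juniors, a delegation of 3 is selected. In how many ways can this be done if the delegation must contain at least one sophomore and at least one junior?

45

Unrestricted: C(8,3) = 56 ways to pick any 3 of the 8.
Subtract selections that omit an entire group: no sophomores → C(5,3) = 10; no juniors → C(3,3) = 1.
Both groups omitted at once is impossible, so 56 − 11 = 45.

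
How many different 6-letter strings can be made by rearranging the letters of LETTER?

180

LETTER has 6 letters with E appearing twice and T appearing twice.
So there are 6! / (2!·2!) = 180 distinguishable arrangements.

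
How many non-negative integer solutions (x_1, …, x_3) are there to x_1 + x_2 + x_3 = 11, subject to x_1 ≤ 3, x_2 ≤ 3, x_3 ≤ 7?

By stars and bars, unrestricted non-negative solutions to x_1+…+x_3 = 11 number C(11+2,2) = 78.
Subtract solutions that violate a single cap (substitute x_i' = x_i − (cap_i+1)): x_1 ≥ 4 gives C(9,2) = 36; x_2 ≥ 4 gives C(9,2) = 36; x_3 ≥ 8 gives C(5,2) = 10. Together 82.
Add back pairs where two caps are both exceeded: 10 + 0 + 0 = 10.
By inclusion–exclusion the count is 78 − 82 + 10 = 6.

6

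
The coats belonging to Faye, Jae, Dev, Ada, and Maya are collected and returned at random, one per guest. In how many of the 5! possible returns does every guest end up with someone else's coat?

Let Aᵢ be the assignments in which guest i gets their own coat. We want the size of the complement of A₁∪…∪A_5.
By inclusion–exclusion this is Σ_{j=0}^{5} (−1)^j C(5,j)·(5−j)!.
Computing: 120 − 120 + 60 − 20 + 5 − 1 = 44.

44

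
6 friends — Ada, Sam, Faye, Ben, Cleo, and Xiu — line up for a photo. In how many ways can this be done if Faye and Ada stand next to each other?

240

Treat {Faye, Ada} as a single unit. There are 5 units to order, and the pair itself can be ordered 2 ways.
That gives 2 × 5! = 2 × 120 = 240.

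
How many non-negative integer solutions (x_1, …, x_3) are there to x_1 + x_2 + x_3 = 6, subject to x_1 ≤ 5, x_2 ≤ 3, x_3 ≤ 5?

20

Ignoring the caps, the number of non-negative solutions to x_1+…+x_3 = 6 is C(8,2) = 28.
Subtract solutions that violate a single cap (substitute x_i' = x_i − (cap_i+1)): x_1 ≥ 6 gives C(2,2) = 1; x_2 ≥ 4 gives C(4,2) = 6; x_3 ≥ 6 gives C(2,2) = 1. Together 8.
No two caps can be exceeded simultaneously, so the pair terms are all 0.
By inclusion–exclusion the count is 28 − 8 + 0 = 20.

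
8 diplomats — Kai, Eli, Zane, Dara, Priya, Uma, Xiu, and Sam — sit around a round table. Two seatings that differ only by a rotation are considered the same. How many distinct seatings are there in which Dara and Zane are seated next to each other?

Glue Dara and Zane into a block (2 internal orders). Seating 7 units around a circle gives (6)! arrangements.
So 2 × (6)! = 2 × 720 = 1440.

1440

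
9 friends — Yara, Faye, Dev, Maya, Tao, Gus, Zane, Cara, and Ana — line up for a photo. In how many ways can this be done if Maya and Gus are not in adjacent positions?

There are 9! = 362880 arrangements in all. If Maya and Gus are adjacent, merging them into one block gives 2·(8)! = 80640 arrangements.
So 362880 − 80640 = 282240 arrangements keep them apart.

282240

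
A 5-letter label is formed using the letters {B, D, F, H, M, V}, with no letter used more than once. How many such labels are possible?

720

This is a permutation of 5 out of 6: P(6,5) = 6!/1!.
6 × 5 × 4 × 3 × 2 = 720.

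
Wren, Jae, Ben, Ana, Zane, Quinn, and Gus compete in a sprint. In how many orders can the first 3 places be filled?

There are 7 choices for 1st place, 6 for 2nd, and 5 for 3rd.
That gives 7 × 6 × 5 = 210.

210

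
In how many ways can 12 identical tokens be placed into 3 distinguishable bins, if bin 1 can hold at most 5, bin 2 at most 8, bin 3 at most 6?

32

Ignoring the caps, the number of non-negative solutions to x_1+…+x_3 = 12 is C(14,2) = 91.
Subtract solutions that violate a single cap (substitute x_i' = x_i − (cap_i+1)): x_1 ≥ 6 gives C(8,2) = 28; x_2 ≥ 9 gives C(5,2) = 10; x_3 ≥ 7 gives C(7,2) = 21. Together 59.
No two caps can be exceeded simultaneously, so the pair terms are all 0.
By inclusion–exclusion the count is 91 − 59 + 0 = 32.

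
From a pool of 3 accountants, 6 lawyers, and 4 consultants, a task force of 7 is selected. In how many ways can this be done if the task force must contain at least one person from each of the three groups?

With no constraint there are C(13,7) = 1716 possible selections.
Subtract selections that omit an entire group: no accountants → C(10,7) = 120; no lawyers → C(7,7) = 1; no consultants → C(9,7) = 36.
Add back selections omitting two groups (i.e. drawn from a single group): C(3,7) + C(6,7) + C(4,7) = 0.
By inclusion–exclusion: 1716 − 157 + 0 = 1559.

1559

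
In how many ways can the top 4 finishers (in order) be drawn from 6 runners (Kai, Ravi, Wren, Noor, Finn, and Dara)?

This is an ordered selection of 4 from 6: P(6,4).
That gives 6 × 5 × 4 × 3 = 360.

360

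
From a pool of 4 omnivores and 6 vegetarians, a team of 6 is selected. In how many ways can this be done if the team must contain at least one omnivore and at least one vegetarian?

Unrestricted: C(10,6) = 210 ways to pick any 6 of the 10.
Subtract selections that omit an entire group: no omnivores → C(6,6) = 1; no vegetarians → C(4,6) = 0.
Both groups omitted at once is impossible, so 210 − 1 = 209.

209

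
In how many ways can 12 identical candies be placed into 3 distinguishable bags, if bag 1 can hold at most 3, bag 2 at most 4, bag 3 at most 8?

10

Ignoring the caps, the number of non-negative solutions to x_1+…+x_3 = 12 is C(14,2) = 91.
Subtract solutions that violate a single cap (substitute x_i' = x_i − (cap_i+1)): x_1 ≥ 4 gives C(10,2) = 45; x_2 ≥ 5 gives C(9,2) = 36; x_3 ≥ 9 gives C(5,2) = 10. Together 91.
Add back pairs where two caps are both exceeded: 10 + 0 + 0 = 10.
By inclusion–exclusion the count is 91 − 91 + 10 = 10.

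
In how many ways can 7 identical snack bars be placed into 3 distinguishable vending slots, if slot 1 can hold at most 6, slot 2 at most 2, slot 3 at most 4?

14

Ignoring the caps, the number of non-negative solutions to x_1+…+x_3 = 7 is C(9,2) = 36.
Subtract solutions that violate a single cap (substitute x_i' = x_i − (cap_i+1)): x_1 ≥ 7 gives C(2,2) = 1; x_2 ≥ 3 gives C(6,2) = 15; x_3 ≥ 5 gives C(4,2) = 6. Together 22.
No two caps can be exceeded simultaneously, so the pair terms are all 0.
By inclusion–exclusion the count is 36 − 22 + 0 = 14.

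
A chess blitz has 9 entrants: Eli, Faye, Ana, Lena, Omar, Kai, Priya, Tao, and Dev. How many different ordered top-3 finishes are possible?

504

There are 9 choices for 1st place, 8 for 2nd, and 7 for 3rd.
That gives 9 × 8 × 7 = 504.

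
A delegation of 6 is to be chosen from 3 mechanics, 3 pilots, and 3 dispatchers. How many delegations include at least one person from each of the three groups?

81

With no constraint there are C(9,6) = 84 possible selections.
Selections missing a whole group: no mechanics → C(6,6) = 1; no pilots → C(6,6) = 1; no dispatchers → C(6,6) = 1.
Add back selections omitting two groups (i.e. drawn from a single group): C(3,6) + C(3,6) + C(3,6) = 0.
By inclusion–exclusion: 84 − 3 + 0 = 81.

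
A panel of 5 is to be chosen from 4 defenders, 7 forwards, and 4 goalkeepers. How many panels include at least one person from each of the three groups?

Total 5-person selections from all 15: C(15,5) = 3003.
Selections missing a whole group: no defenders → C(11,5) = 462; no forwards → C(8,5) = 56; no goalkeepers → C(11,5) = 462.
Add back selections omitting two groups (i.e. drawn from a single group): C(4,5) + C(7,5) + C(4,5) = 21.
By inclusion–exclusion: 3003 − 980 + 21 = 2044.

2044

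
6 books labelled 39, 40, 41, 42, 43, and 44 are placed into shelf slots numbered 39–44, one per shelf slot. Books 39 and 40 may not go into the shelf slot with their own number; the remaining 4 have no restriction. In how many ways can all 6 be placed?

Let Aᵢ (for i ∈ {39, 40}) be the placements that put book i in its forbidden shelf slot. Any j of these fix j positions, leaving (6−j)! ways to fill the rest, and there are C(2,j) ways to pick which j.
By inclusion–exclusion, the number of valid placements is Σ_{j=0}^{2} (−1)^j C(2,j)·(6−j)!.
Computing: 720 − 240 + 24 = 504.

504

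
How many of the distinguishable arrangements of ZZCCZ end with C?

Fix C in the last position and arrange the remaining 4 letters.
Those 4 letters have Z appearing 3 times, giving (4)!/(3!) = 4.

4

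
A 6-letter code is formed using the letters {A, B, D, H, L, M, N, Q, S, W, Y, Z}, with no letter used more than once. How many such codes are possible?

665280

Choose and order 6 of the 12 symbols: the first letter has 12 options, the next 11, and so on down to 7.
12 × 11 × 10 × 9 × 8 × 7 = 665280.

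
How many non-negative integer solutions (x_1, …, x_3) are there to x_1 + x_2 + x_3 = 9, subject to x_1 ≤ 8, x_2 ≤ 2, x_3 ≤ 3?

By stars and bars, unrestricted non-negative solutions to x_1+…+x_3 = 9 number C(9+2,2) = 55.
Subtract solutions that violate a single cap (substitute x_i' = x_i − (cap_i+1)): x_1 ≥ 9 gives C(2,2) = 1; x_2 ≥ 3 gives C(8,2) = 28; x_3 ≥ 4 gives C(7,2) = 21. Together 50.
Add back pairs where two caps are both exceeded: 0 + 0 + 6 = 6.
By inclusion–exclusion the count is 55 − 50 + 6 = 11.

11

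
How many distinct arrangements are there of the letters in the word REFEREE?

105

The 7 letters of REFEREE have repeats: E appearing 4 times and R appearing twice.
Dividing 7! = 5040 by 4!·2! = 48 for the repeated letters gives 105.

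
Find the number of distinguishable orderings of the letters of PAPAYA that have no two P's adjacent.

There are 6!/(3!·2!) = 60 arrangements of PAPAYA in total.
If the two P's are adjacent, glue them into one block, leaving 5 items to arrange: (5)!/(3!) = 20 ways.
Hence 60 − 20 = 40.

40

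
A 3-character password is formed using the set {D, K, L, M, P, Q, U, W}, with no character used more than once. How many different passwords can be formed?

336

This is a permutation of 3 out of 8: P(8,3) = 8!/5!.
That product is 8 × 7 × 6 = 336.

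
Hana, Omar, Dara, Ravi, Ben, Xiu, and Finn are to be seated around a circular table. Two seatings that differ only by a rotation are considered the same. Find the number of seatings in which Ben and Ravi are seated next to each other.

Glue Ben and Ravi into a block (2 internal orders). Seating 6 units around a circle gives (5)! arrangements.
So 2 × (5)! = 2 × 120 = 240.

240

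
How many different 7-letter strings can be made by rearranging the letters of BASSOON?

Letter multiplicities in BASSOON: A×1, B×1, N×1, O×2, S×2.
Dividing 7! = 5040 by 2!·2! = 4 for the repeated letters gives 1260.

1260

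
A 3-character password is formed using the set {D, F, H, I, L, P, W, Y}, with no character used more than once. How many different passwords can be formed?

336

Choose and order 3 of the 8 symbols: the first character has 8 options, the next 7, then 6.
That product is 8 × 7 × 6 = 336.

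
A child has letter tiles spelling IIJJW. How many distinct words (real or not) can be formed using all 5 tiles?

IIJJW has 5 letters with I appearing twice and J appearing twice.
Dividing 5! = 120 by 2!·2! = 4 for the repeated letters gives 30.

30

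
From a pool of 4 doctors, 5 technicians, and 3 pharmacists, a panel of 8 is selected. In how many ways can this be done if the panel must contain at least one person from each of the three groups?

Unrestricted: C(12,8) = 495 ways to pick any 8 of the 12.
Selections missing a whole group: no doctors → C(8,8) = 1; no technicians → C(7,8) = 0; no pharmacists → C(9,8) = 9.
Add back selections omitting two groups (i.e. drawn from a single group): C(4,8) + C(5,8) + C(3,8) = 0.
By inclusion–exclusion: 495 − 10 + 0 = 485.

485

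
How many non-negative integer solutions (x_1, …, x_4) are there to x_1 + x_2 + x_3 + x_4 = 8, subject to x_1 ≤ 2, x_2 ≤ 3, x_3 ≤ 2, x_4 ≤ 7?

35

By stars and bars, unrestricted non-negative solutions to x_1+…+x_4 = 8 number C(8+3,3) = 165.
Subtract solutions that violate a single cap (substitute x_i' = x_i − (cap_i+1)): x_1 ≥ 3 gives C(8,3) = 56; x_2 ≥ 4 gives C(7,3) = 35; x_3 ≥ 3 gives C(8,3) = 56; x_4 ≥ 8 gives C(3,3) = 1. Together 148.
Add back pairs where two caps are both exceeded: 4 + 10 + 0 + 4 + 0 + 0 = 18.
By inclusion–exclusion the count is 165 − 148 + 18 = 35.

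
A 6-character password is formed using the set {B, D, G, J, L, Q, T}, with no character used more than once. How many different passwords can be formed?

With no repetition, fill the 6 characters in order: 7 choices, then 6, down to 2.
7 × 6 × 5 × 4 × 3 × 2 = 5040.

5040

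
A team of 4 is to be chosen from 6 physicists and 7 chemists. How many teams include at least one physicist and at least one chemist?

665

Unrestricted: C(13,4) = 715 ways to pick any 4 of the 13.
Subtract selections that omit an entire group: no physicists → C(7,4) = 35; no chemists → C(6,4) = 15.
Both groups omitted at once is impossible, so 715 − 50 = 665.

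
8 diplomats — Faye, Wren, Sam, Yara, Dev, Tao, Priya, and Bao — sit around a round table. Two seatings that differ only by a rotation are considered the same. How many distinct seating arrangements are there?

5040

Seat Faye anywhere (absorbing the rotational symmetry), then permute the other 7: (7)! = 5040.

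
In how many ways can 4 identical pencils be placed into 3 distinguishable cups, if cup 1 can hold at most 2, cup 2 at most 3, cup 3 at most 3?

10

Without the upper bounds there are C(6,2) = 15 ways to split 4 among 3 cups.
Subtract solutions that violate a single cap (substitute x_i' = x_i − (cap_i+1)): x_1 ≥ 3 gives C(3,2) = 3; x_2 ≥ 4 gives C(2,2) = 1; x_3 ≥ 4 gives C(2,2) = 1. Together 5.
No two caps can be exceeded simultaneously, so the pair terms are all 0.
By inclusion–exclusion the count is 15 − 5 + 0 = 10.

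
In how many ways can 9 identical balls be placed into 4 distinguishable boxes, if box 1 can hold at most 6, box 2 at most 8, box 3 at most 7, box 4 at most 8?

Without the upper bounds there are C(12,3) = 220 ways to split 9 among 4 boxes.
Subtract solutions that violate a single cap (substitute x_i' = x_i − (cap_i+1)): x_1 ≥ 7 gives C(5,3) = 10; x_2 ≥ 9 gives C(3,3) = 1; x_3 ≥ 8 gives C(4,3) = 4; x_4 ≥ 9 gives C(3,3) = 1. Together 16.
No two caps can be exceeded simultaneously, so the pair terms are all 0.
By inclusion–exclusion the count is 220 − 16 + 0 = 204.

204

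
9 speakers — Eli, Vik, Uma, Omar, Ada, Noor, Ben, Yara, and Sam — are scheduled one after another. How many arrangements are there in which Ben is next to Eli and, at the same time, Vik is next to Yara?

Treat {Ben,Eli} as one block (2 orders) and {Vik,Yara} as another (2 orders).
That leaves 7 units to arrange: 2 × 2 × 7! = 4 × 5040 = 20160.

20160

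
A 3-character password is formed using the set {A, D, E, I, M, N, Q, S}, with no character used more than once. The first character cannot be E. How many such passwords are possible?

The first character has 8−1 = 7 choices (anything except E).
The remaining 2 characters are filled from the other 7 symbols without repetition: 7 × 6 = 42.
Total: 7 × 42 = 294.

294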